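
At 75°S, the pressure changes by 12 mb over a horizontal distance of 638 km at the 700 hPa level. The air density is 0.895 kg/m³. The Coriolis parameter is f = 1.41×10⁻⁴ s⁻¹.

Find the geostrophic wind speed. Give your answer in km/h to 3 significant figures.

Pressure gradient: |∂P/∂n| = 1200 Pa / 638000 m = 1.88×10⁻³ Pa/m
Geostrophic balance (pressure-gradient force = Coriolis force):
V_g = (1/(fρ)) |∂P/∂n| = 1.88×10⁻³ / (1.41×10⁻⁴ × 0.895) = 14.9 m/s
Converting: 14.9 m/s × 3.6 = 53.7 km/h

53.7 km/h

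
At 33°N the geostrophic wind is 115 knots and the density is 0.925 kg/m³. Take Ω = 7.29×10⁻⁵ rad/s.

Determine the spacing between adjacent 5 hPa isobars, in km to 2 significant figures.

120 km

Coriolis parameter at 33°N:
f = 2Ω sin φ = 2 × 7.29×10⁻⁵ × sin 33° = 7.94×10⁻⁵ s⁻¹
Wind speed in SI: 115 knots = 59.2 m/s
Geostrophic balance rearranged: |∂P/∂n| = f ρ V_g
|∂P/∂n| = 7.94×10⁻⁵ × 0.925 × 59.2 = 4.35×10⁻³ Pa/m
Isobar spacing: Δn = ΔP/|∂P/∂n| = 500 Pa / 4.35×10⁻³ Pa/m = 115060 m ≈ 120 km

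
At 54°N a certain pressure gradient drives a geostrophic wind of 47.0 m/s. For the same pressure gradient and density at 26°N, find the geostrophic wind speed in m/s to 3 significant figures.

86.7 m/s

With the same pressure gradient and density, V_g ∝ 1/f ∝ 1/sin φ.
V₂ = V₁ · sin φ₁ / sin φ₂ = 47.0 × sin 54° / sin 26°
V₂ = 47.0 × 0.8090/0.4384 = 86.7 m/s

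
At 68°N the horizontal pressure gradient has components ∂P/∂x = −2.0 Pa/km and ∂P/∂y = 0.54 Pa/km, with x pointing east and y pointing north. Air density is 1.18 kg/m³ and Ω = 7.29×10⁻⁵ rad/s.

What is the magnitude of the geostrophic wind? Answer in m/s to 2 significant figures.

Coriolis parameter at 68°N:
f = 2Ω sin φ = 2 × 7.29×10⁻⁵ × sin 68° = 1.35×10⁻⁴ s⁻¹
Component geostrophic relations (x east, y north):
u_g = −(1/(fρ)) ∂P/∂y,  v_g = (1/(fρ)) ∂P/∂x
u_g = −(0.54×10⁻³)/(1.35×10⁻⁴ × 1.18) = −3.39 m/s;  v_g = (−2.0×10⁻³)/(1.35×10⁻⁴ × 1.18) = −12.5 m/s
|V_g| = √(u_g² + v_g²) = 13.0 m/s

13 m/s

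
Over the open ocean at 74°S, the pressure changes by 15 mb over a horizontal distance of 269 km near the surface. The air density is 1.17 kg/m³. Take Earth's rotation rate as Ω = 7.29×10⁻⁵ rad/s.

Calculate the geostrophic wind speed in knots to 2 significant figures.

Coriolis parameter at 74°S:
f = 2Ω sin φ = 2 × 7.29×10⁻⁵ × sin 74° = 1.40×10⁻⁴ s⁻¹
Pressure gradient: |∂P/∂n| = 1500 Pa / 269000 m = 5.58×10⁻³ Pa/m
Geostrophic balance (pressure-gradient force = Coriolis force):
V_g = (1/(fρ)) |∂P/∂n| = 5.58×10⁻³ / (1.40×10⁻⁴ × 1.17) = 34.0 m/s
Converting: 34.0 m/s × 1.944 = 66 knots

66 knots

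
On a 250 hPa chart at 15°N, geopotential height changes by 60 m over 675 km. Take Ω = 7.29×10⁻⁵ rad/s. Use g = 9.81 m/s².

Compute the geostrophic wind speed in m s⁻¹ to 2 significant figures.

23 m s⁻¹

Coriolis parameter at 15°N:
f = 2Ω sin φ = 2 × 7.29×10⁻⁵ × sin 15° = 3.77×10⁻⁵ s⁻¹
Height gradient: |∂Z/∂n| = 60 m / 675000 m = 8.89×10⁻⁵
On a pressure surface, geostrophic balance gives V_g = (g/f)|∂Z/∂n|:
V_g = 9.81 × 8.89×10⁻⁵ / 3.77×10⁻⁵ = 23.1 m/s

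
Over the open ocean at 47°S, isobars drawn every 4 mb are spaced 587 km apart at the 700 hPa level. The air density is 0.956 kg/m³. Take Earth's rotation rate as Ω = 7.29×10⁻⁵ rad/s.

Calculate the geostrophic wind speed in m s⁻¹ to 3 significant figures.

Coriolis parameter at 47°S:
f = 2Ω sin φ = 2 × 7.29×10⁻⁵ × sin 47° = 1.07×10⁻⁴ s⁻¹
Pressure gradient: |∂P/∂n| = 400 Pa / 587000 m = 6.81×10⁻⁴ Pa/m
Geostrophic balance (pressure-gradient force = Coriolis force):
V_g = (1/(fρ)) |∂P/∂n| = 6.81×10⁻⁴ / (1.07×10⁻⁴ × 0.956) = 6.68 m/s

6.68 m s⁻¹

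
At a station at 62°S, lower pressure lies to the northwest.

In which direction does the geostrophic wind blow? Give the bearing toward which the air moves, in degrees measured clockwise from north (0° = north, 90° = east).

The pressure-gradient force points toward the northwest (bearing 315°).
Geostrophic balance: in the Southern Hemisphere the Coriolis force deflects motion to the left, so the geostrophic wind blows 90° to the left of the pressure-gradient force (low pressure on the right).
Rotating 315° by 90° counterclockwise gives 225° — the wind blows toward the southwest.

225°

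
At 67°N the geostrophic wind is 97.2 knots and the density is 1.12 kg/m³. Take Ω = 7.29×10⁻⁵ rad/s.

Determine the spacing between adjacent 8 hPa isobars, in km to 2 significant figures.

110 km

Coriolis parameter at 67°N:
f = 2Ω sin φ = 2 × 7.29×10⁻⁵ × sin 67° = 1.34×10⁻⁴ s⁻¹
Wind speed in SI: 97.2 knots = 50.0 m/s
Geostrophic balance rearranged: |∂P/∂n| = f ρ V_g
|∂P/∂n| = 1.34×10⁻⁴ × 1.12 × 50.0 = 7.52×10⁻³ Pa/m
Isobar spacing: Δn = ΔP/|∂P/∂n| = 800 Pa / 7.52×10⁻³ Pa/m = 106435 m ≈ 110 km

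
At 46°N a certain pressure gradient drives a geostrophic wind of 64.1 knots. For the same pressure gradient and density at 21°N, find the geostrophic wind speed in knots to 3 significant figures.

129 knots

With the same pressure gradient and density, V_g ∝ 1/f ∝ 1/sin φ.
V₂ = V₁ · sin φ₁ / sin φ₂ = 64.1 × sin 46° / sin 21°
V₂ = 64.1 × 0.7193/0.3584 = 129 knots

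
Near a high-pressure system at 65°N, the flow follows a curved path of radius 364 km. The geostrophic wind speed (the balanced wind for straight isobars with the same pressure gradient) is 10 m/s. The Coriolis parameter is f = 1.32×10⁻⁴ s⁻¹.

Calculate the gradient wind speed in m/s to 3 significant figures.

Around a high, pressure-gradient force acts outward with centrifugal, so Coriolis balances both:
fV = (1/ρ)|∂P/∂n| + V²/R  →  V² − fR·V + fR·V_g = 0
With fR = 1.32×10⁻⁴ × 364×10³ m = 48.0 m/s:
V = [fR − √((fR)² − 4 fR V_g)]/2 = [48.0 − √(48.0² − 4×48.0×10)]/2 = 14.2 m/s
Supergeostrophic (V > V_g = 10 m/s), as expected around a high.

14.2 m/s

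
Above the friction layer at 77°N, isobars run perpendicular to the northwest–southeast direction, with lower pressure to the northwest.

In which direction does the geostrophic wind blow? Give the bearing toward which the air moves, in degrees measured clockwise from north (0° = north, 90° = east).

The pressure-gradient force points toward the northwest (bearing 315°).
Geostrophic balance: in the Northern Hemisphere the Coriolis force deflects motion to the right, so the geostrophic wind blows 90° to the right of the pressure-gradient force (low pressure on the left).
Rotating 315° by 90° clockwise gives 045° — the wind blows toward the northeast.

045°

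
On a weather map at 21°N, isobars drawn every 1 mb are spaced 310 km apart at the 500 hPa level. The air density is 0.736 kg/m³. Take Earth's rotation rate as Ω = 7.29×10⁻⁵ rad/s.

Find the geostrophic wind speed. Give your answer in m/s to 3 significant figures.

8.39 m/s

Coriolis parameter at 21°N:
f = 2Ω sin φ = 2 × 7.29×10⁻⁵ × sin 21° = 5.23×10⁻⁵ s⁻¹
Pressure gradient: |∂P/∂n| = 100 Pa / 310000 m = 3.23×10⁻⁴ Pa/m
Geostrophic balance (pressure-gradient force = Coriolis force):
V_g = (1/(fρ)) |∂P/∂n| = 3.23×10⁻⁴ / (5.23×10⁻⁵ × 0.736) = 8.39 m/s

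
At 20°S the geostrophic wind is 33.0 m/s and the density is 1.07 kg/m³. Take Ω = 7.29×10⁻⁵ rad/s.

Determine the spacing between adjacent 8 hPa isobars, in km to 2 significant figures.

Coriolis parameter at 20°S:
f = 2Ω sin φ = 2 × 7.29×10⁻⁵ × sin 20° = 4.99×10⁻⁵ s⁻¹
Geostrophic balance rearranged: |∂P/∂n| = f ρ V_g
|∂P/∂n| = 4.99×10⁻⁵ × 1.07 × 33.0 = 1.76×10⁻³ Pa/m
Isobar spacing: Δn = ΔP/|∂P/∂n| = 800 Pa / 1.76×10⁻³ Pa/m = 454342 m ≈ 450 km

450 km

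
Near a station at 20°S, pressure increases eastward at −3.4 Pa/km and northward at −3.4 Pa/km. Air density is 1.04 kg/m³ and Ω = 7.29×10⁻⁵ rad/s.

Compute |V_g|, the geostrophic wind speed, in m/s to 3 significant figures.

92.7 m/s

Coriolis parameter at 20°S:
f = 2Ω sin φ = 2 × 7.29×10⁻⁵ × sin 20° = 4.99×10⁻⁵ s⁻¹
In the Southern Hemisphere f is negative: f = −4.99×10⁻⁵ s⁻¹.
Component geostrophic relations (x east, y north):
u_g = −(1/(fρ)) ∂P/∂y,  v_g = (1/(fρ)) ∂P/∂x
u_g = −(−3.4×10⁻³)/(−4.99×10⁻⁵ × 1.04) = −65.6 m/s;  v_g = (−3.4×10⁻³)/(−4.99×10⁻⁵ × 1.04) = 65.6 m/s
|V_g| = √(u_g² + v_g²) = 92.7 m/s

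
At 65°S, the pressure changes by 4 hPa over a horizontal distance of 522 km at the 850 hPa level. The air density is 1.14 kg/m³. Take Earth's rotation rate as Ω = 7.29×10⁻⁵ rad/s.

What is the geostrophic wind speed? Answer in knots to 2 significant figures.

Coriolis parameter at 65°S:
f = 2Ω sin φ = 2 × 7.29×10⁻⁵ × sin 65° = 1.32×10⁻⁴ s⁻¹
Pressure gradient: |∂P/∂n| = 400 Pa / 522000 m = 7.66×10⁻⁴ Pa/m
Geostrophic balance (pressure-gradient force = Coriolis force):
V_g = (1/(fρ)) |∂P/∂n| = 7.66×10⁻⁴ / (1.32×10⁻⁴ × 1.14) = 5.09 m/s
Converting: 5.09 m/s × 1.944 = 9.9 knots

9.9 knots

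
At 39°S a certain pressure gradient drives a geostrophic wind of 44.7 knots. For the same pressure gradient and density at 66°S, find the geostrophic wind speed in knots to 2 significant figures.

31 knots

With the same pressure gradient and density, V_g ∝ 1/f ∝ 1/sin φ.
V₂ = V₁ · sin φ₁ / sin φ₂ = 44.7 × sin 39° / sin 66°
V₂ = 44.7 × 0.6293/0.9135 = 31 knots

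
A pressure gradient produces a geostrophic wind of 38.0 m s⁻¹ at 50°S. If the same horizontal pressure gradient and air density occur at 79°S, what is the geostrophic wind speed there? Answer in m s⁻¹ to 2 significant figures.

With the same pressure gradient and density, V_g ∝ 1/f ∝ 1/sin φ.
V₂ = V₁ · sin φ₁ / sin φ₂ = 38.0 × sin 50° / sin 79°
V₂ = 38.0 × 0.7660/0.9816 = 30 m s⁻¹

30 m s⁻¹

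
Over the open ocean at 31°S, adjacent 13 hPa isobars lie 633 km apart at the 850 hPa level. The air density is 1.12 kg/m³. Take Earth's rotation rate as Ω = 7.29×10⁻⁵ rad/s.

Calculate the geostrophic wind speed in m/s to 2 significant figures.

24 m/s

Coriolis parameter at 31°S:
f = 2Ω sin φ = 2 × 7.29×10⁻⁵ × sin 31° = 7.51×10⁻⁵ s⁻¹
Pressure gradient: |∂P/∂n| = 1300 Pa / 633000 m = 2.05×10⁻³ Pa/m
Geostrophic balance (pressure-gradient force = Coriolis force):
V_g = (1/(fρ)) |∂P/∂n| = 2.05×10⁻³ / (7.51×10⁻⁵ × 1.12) = 24.4 m/s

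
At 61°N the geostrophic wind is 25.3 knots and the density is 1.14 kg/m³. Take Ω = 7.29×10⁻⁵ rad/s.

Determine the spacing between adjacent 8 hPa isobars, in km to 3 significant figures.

Coriolis parameter at 61°N:
f = 2Ω sin φ = 2 × 7.29×10⁻⁵ × sin 61° = 1.28×10⁻⁴ s⁻¹
Wind speed in SI: 25.3 knots = 13.0 m/s
Geostrophic balance rearranged: |∂P/∂n| = f ρ V_g
|∂P/∂n| = 1.28×10⁻⁴ × 1.14 × 13.0 = 1.89×10⁻³ Pa/m
Isobar spacing: Δn = ΔP/|∂P/∂n| = 800 Pa / 1.89×10⁻³ Pa/m = 422814 m ≈ 423 km

423 km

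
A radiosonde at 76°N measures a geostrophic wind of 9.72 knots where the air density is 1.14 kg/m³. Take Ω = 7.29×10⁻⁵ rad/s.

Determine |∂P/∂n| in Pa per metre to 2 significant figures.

Coriolis parameter at 76°N:
f = 2Ω sin φ = 2 × 7.29×10⁻⁵ × sin 76° = 1.41×10⁻⁴ s⁻¹
Wind speed in SI: 9.72 knots = 5.00 m/s
Geostrophic balance rearranged: |∂P/∂n| = f ρ V_g
|∂P/∂n| = 1.41×10⁻⁴ × 1.14 × 5.00 = 8.06×10⁻⁴ Pa/m

8.1×10⁻⁴ Pa/m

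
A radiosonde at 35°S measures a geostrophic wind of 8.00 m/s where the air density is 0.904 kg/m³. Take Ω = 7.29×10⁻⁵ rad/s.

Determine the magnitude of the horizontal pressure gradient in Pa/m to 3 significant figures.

6.05×10⁻⁴ Pa/m

Coriolis parameter at 35°S:
f = 2Ω sin φ = 2 × 7.29×10⁻⁵ × sin 35° = 8.36×10⁻⁵ s⁻¹
Geostrophic balance rearranged: |∂P/∂n| = f ρ V_g
|∂P/∂n| = 8.36×10⁻⁵ × 0.904 × 8.00 = 6.05×10⁻⁴ Pa/m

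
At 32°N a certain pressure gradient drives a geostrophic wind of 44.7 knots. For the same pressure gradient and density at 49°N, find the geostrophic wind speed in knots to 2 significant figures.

31 knots

With the same pressure gradient and density, V_g ∝ 1/f ∝ 1/sin φ.
V₂ = V₁ · sin φ₁ / sin φ₂ = 44.7 × sin 32° / sin 49°
V₂ = 44.7 × 0.5299/0.7547 = 31 knots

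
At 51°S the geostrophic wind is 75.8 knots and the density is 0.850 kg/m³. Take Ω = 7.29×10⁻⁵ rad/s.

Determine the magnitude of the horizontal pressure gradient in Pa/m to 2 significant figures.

Coriolis parameter at 51°S:
f = 2Ω sin φ = 2 × 7.29×10⁻⁵ × sin 51° = 1.13×10⁻⁴ s⁻¹
Wind speed in SI: 75.8 knots = 39.0 m/s
Geostrophic balance rearranged: |∂P/∂n| = f ρ V_g
|∂P/∂n| = 1.13×10⁻⁴ × 0.850 × 39.0 = 3.76×10⁻³ Pa/m

3.8×10⁻³ Pa/m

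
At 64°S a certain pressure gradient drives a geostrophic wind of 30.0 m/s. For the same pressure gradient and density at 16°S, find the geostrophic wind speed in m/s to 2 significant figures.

98 m/s

With the same pressure gradient and density, V_g ∝ 1/f ∝ 1/sin φ.
V₂ = V₁ · sin φ₁ / sin φ₂ = 30.0 × sin 64° / sin 16°
V₂ = 30.0 × 0.8988/0.2756 = 98 m/s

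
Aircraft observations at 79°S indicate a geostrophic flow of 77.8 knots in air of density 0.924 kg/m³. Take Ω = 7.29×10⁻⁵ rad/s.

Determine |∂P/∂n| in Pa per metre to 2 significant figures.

5.3×10⁻³ Pa/m

Coriolis parameter at 79°S:
f = 2Ω sin φ = 2 × 7.29×10⁻⁵ × sin 79° = 1.43×10⁻⁴ s⁻¹
Wind speed in SI: 77.8 knots = 40.0 m/s
Geostrophic balance rearranged: |∂P/∂n| = f ρ V_g
|∂P/∂n| = 1.43×10⁻⁴ × 0.924 × 40.0 = 5.29×10⁻³ Pa/m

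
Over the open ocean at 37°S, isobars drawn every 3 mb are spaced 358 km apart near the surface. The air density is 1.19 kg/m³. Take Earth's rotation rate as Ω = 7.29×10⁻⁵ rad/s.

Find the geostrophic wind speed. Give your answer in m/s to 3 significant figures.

Coriolis parameter at 37°S:
f = 2Ω sin φ = 2 × 7.29×10⁻⁵ × sin 37° = 8.77×10⁻⁵ s⁻¹
Pressure gradient: |∂P/∂n| = 300 Pa / 358000 m = 8.38×10⁻⁴ Pa/m
Geostrophic balance (pressure-gradient force = Coriolis force):
V_g = (1/(fρ)) |∂P/∂n| = 8.38×10⁻⁴ / (8.77×10⁻⁵ × 1.19) = 8.03 m/s

8.03 m/s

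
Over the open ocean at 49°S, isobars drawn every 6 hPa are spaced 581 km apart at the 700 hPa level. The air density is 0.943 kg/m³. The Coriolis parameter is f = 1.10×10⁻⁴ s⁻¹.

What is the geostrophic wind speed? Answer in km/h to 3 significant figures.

Pressure gradient: |∂P/∂n| = 600 Pa / 581000 m = 1.03×10⁻³ Pa/m
Geostrophic balance (pressure-gradient force = Coriolis force):
V_g = (1/(fρ)) |∂P/∂n| = 1.03×10⁻³ / (1.10×10⁻⁴ × 0.943) = 9.96 m/s
Converting: 9.96 m/s × 3.6 = 35.8 km/h

35.8 km/h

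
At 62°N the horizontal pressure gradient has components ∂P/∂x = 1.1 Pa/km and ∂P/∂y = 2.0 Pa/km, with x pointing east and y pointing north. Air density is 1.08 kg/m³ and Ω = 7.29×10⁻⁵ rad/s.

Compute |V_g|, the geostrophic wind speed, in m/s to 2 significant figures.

Coriolis parameter at 62°N:
f = 2Ω sin φ = 2 × 7.29×10⁻⁵ × sin 62° = 1.29×10⁻⁴ s⁻¹
Component geostrophic relations (x east, y north):
u_g = −(1/(fρ)) ∂P/∂y,  v_g = (1/(fρ)) ∂P/∂x
u_g = −(2.0×10⁻³)/(1.29×10⁻⁴ × 1.08) = −14.4 m/s;  v_g = (1.1×10⁻³)/(1.29×10⁻⁴ × 1.08) = 7.91 m/s
|V_g| = √(u_g² + v_g²) = 16.4 m/s

16 m/s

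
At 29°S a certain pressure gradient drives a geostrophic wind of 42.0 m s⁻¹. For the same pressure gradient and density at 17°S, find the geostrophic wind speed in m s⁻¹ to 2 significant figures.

With the same pressure gradient and density, V_g ∝ 1/f ∝ 1/sin φ.
V₂ = V₁ · sin φ₁ / sin φ₂ = 42.0 × sin 29° / sin 17°
V₂ = 42.0 × 0.4848/0.2924 = 70 m s⁻¹

70 m s⁻¹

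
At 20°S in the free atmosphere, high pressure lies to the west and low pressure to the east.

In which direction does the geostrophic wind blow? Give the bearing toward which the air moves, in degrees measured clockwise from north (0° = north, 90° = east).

The pressure-gradient force points toward the east (bearing 090°).
Geostrophic balance: in the Southern Hemisphere the Coriolis force deflects motion to the left, so the geostrophic wind blows 90° to the left of the pressure-gradient force (low pressure on the right).
Rotating 090° by 90° counterclockwise gives 000° — the wind blows toward the north.

000°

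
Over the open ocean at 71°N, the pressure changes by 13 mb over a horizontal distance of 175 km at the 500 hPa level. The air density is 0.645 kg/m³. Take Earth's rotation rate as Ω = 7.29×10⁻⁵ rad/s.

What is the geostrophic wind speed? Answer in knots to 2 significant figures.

Coriolis parameter at 71°N:
f = 2Ω sin φ = 2 × 7.29×10⁻⁵ × sin 71° = 1.38×10⁻⁴ s⁻¹
Pressure gradient: |∂P/∂n| = 1300 Pa / 175000 m = 7.43×10⁻³ Pa/m
Geostrophic balance (pressure-gradient force = Coriolis force):
V_g = (1/(fρ)) |∂P/∂n| = 7.43×10⁻³ / (1.38×10⁻⁴ × 0.645) = 83.5 m/s
Converting: 83.5 m/s × 1.944 = 160 knots

160 knots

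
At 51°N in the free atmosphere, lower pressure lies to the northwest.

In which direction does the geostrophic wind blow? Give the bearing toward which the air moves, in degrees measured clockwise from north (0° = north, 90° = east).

The pressure-gradient force points toward the northwest (bearing 315°).
Geostrophic balance: in the Northern Hemisphere the Coriolis force deflects motion to the right, so the geostrophic wind blows 90° to the right of the pressure-gradient force (low pressure on the left).
Rotating 315° by 90° clockwise gives 045° — the wind blows toward the northeast.

045°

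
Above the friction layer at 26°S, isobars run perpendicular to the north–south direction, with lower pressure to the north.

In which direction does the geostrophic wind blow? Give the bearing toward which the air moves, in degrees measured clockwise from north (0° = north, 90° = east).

270°

The pressure-gradient force points toward the north (bearing 000°).
Geostrophic balance: in the Southern Hemisphere the Coriolis force deflects motion to the left, so the geostrophic wind blows 90° to the left of the pressure-gradient force (low pressure on the right).
Rotating 000° by 90° counterclockwise gives 270° — the wind blows toward the west.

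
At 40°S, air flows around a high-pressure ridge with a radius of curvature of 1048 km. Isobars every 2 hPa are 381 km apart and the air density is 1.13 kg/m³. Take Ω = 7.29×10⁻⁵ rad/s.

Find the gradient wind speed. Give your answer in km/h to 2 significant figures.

19 km/h

Coriolis parameter at 40°S:
f = 2Ω sin φ = 2 × 7.29×10⁻⁵ × sin 40° = 9.37×10⁻⁵ s⁻¹
Pressure gradient: |∂P/∂n| = 200 Pa / 381000 m = 5.25×10⁻⁴ Pa/m
Geostrophic speed: V_g = |∂P/∂n|/(fρ) = 5.25×10⁻⁴/(9.37×10⁻⁵ × 1.13) = 4.96 m/s
Around a high, pressure-gradient force acts outward with centrifugal, so Coriolis balances both:
fV = (1/ρ)|∂P/∂n| + V²/R  →  V² − fR·V + fR·V_g = 0
With fR = 9.37×10⁻⁵ × 1048×10³ m = 98.2 m/s:
V = [fR − √((fR)² − 4 fR V_g)]/2 = [98.2 − √(98.2² − 4×98.2×4.96)]/2 = 5.24 m/s
Supergeostrophic (V > V_g = 4.96 m/s), as expected around a high.
Converting: 5.24 m/s × 3.6 = 19 km/h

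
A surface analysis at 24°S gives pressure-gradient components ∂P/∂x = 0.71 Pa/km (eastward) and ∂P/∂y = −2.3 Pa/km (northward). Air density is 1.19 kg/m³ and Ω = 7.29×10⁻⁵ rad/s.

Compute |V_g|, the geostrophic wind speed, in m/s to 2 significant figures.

34 m/s

Coriolis parameter at 24°S:
f = 2Ω sin φ = 2 × 7.29×10⁻⁵ × sin 24° = 5.93×10⁻⁵ s⁻¹
In the Southern Hemisphere f is negative: f = −5.93×10⁻⁵ s⁻¹.
Component geostrophic relations (x east, y north):
u_g = −(1/(fρ)) ∂P/∂y,  v_g = (1/(fρ)) ∂P/∂x
u_g = −(−2.3×10⁻³)/(−5.93×10⁻⁵ × 1.19) = −32.6 m/s;  v_g = (0.71×10⁻³)/(−5.93×10⁻⁵ × 1.19) = −10.1 m/s
|V_g| = √(u_g² + v_g²) = 34.1 m/s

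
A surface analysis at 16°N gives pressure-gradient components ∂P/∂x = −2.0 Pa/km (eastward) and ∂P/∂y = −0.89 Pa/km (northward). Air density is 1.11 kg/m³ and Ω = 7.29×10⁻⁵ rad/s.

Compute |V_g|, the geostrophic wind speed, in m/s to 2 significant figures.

49 m/s

Coriolis parameter at 16°N:
f = 2Ω sin φ = 2 × 7.29×10⁻⁵ × sin 16° = 4.02×10⁻⁵ s⁻¹
Component geostrophic relations (x east, y north):
u_g = −(1/(fρ)) ∂P/∂y,  v_g = (1/(fρ)) ∂P/∂x
u_g = −(−0.89×10⁻³)/(4.02×10⁻⁵ × 1.11) = 20.0 m/s;  v_g = (−2.0×10⁻³)/(4.02×10⁻⁵ × 1.11) = −44.8 m/s
|V_g| = √(u_g² + v_g²) = 49.1 m/s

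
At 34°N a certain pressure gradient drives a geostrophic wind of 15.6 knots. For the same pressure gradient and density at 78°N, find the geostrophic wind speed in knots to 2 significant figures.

With the same pressure gradient and density, V_g ∝ 1/f ∝ 1/sin φ.
V₂ = V₁ · sin φ₁ / sin φ₂ = 15.6 × sin 34° / sin 78°
V₂ = 15.6 × 0.5592/0.9781 = 8.9 knots

8.9 knots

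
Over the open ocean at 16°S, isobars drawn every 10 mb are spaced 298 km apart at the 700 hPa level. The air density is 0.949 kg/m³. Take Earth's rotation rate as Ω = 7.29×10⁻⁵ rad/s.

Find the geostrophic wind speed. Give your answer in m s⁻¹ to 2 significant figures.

88 m s⁻¹

Coriolis parameter at 16°S:
f = 2Ω sin φ = 2 × 7.29×10⁻⁵ × sin 16° = 4.02×10⁻⁵ s⁻¹
Pressure gradient: |∂P/∂n| = 1000 Pa / 298000 m = 3.36×10⁻³ Pa/m
Geostrophic balance (pressure-gradient force = Coriolis force):
V_g = (1/(fρ)) |∂P/∂n| = 3.36×10⁻³ / (4.02×10⁻⁵ × 0.949) = 88.0 m/s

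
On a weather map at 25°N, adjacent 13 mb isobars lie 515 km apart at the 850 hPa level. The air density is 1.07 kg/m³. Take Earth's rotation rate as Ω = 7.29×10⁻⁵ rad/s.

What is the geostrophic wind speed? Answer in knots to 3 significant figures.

74.4 knots

Coriolis parameter at 25°N:
f = 2Ω sin φ = 2 × 7.29×10⁻⁵ × sin 25° = 6.16×10⁻⁵ s⁻¹
Pressure gradient: |∂P/∂n| = 1300 Pa / 515000 m = 2.52×10⁻³ Pa/m
Geostrophic balance (pressure-gradient force = Coriolis force):
V_g = (1/(fρ)) |∂P/∂n| = 2.52×10⁻³ / (6.16×10⁻⁵ × 1.07) = 38.3 m/s
Converting: 38.3 m/s × 1.944 = 74.4 knots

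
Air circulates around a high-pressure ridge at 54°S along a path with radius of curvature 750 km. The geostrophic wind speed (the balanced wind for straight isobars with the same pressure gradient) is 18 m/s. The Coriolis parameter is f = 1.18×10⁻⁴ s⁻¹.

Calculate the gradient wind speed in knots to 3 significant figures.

48.9 knots

Around a high, pressure-gradient force acts outward with centrifugal, so Coriolis balances both:
fV = (1/ρ)|∂P/∂n| + V²/R  →  V² − fR·V + fR·V_g = 0
With fR = 1.18×10⁻⁴ × 750×10³ m = 88.5 m/s:
V = [fR − √((fR)² − 4 fR V_g)]/2 = [88.5 − √(88.5² − 4×88.5×18)]/2 = 25.1 m/s
Supergeostrophic (V > V_g = 18 m/s), as expected around a high.
Converting: 25.1 m/s × 1.944 = 48.9 knots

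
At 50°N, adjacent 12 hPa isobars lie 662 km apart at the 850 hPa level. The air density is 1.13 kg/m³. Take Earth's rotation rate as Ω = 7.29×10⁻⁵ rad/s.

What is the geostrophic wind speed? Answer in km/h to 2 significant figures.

Coriolis parameter at 50°N:
f = 2Ω sin φ = 2 × 7.29×10⁻⁵ × sin 50° = 1.12×10⁻⁴ s⁻¹
Pressure gradient: |∂P/∂n| = 1200 Pa / 662000 m = 1.81×10⁻³ Pa/m
Geostrophic balance (pressure-gradient force = Coriolis force):
V_g = (1/(fρ)) |∂P/∂n| = 1.81×10⁻³ / (1.12×10⁻⁴ × 1.13) = 14.4 m/s
Converting: 14.4 m/s × 3.6 = 52 km/h

52 km/h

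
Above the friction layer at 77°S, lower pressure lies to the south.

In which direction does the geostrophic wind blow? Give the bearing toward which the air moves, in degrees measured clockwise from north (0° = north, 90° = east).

The pressure-gradient force points toward the south (bearing 180°).
Geostrophic balance: in the Southern Hemisphere the Coriolis force deflects motion to the left, so the geostrophic wind blows 90° to the left of the pressure-gradient force (low pressure on the right).
Rotating 180° by 90° counterclockwise gives 090° — the wind blows toward the east.

090°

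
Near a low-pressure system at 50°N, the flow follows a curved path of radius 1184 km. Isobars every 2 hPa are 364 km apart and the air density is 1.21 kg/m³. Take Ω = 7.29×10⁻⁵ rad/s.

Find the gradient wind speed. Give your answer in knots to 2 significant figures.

7.7 knots

Coriolis parameter at 50°N:
f = 2Ω sin φ = 2 × 7.29×10⁻⁵ × sin 50° = 1.12×10⁻⁴ s⁻¹
Pressure gradient: |∂P/∂n| = 200 Pa / 364000 m = 5.49×10⁻⁴ Pa/m
Geostrophic speed: V_g = |∂P/∂n|/(fρ) = 5.49×10⁻⁴/(1.12×10⁻⁴ × 1.21) = 4.07 m/s
Around a low, centrifugal force acts outward with Coriolis, so pressure-gradient force balances both:
(1/ρ)|∂P/∂n| = fV + V²/R  →  V² + fR·V − fR·V_g = 0
With fR = 1.12×10⁻⁴ × 1184×10³ m = 132 m/s:
V = [−fR + √((fR)² + 4 fR V_g)]/2 = [−132 + √(132² + 4×132×4.07)]/2 = 3.95 m/s
Subgeostrophic (V < V_g = 4.07 m/s), as expected around a low.
Converting: 3.95 m/s × 1.944 = 7.7 knots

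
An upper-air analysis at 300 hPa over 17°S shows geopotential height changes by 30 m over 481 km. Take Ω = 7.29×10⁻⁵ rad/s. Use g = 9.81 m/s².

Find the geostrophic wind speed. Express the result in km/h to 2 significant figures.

52 km/h

Coriolis parameter at 17°S:
f = 2Ω sin φ = 2 × 7.29×10⁻⁵ × sin 17° = 4.26×10⁻⁵ s⁻¹
Height gradient: |∂Z/∂n| = 30 m / 481000 m = 6.24×10⁻⁵
On a pressure surface, geostrophic balance gives V_g = (g/f)|∂Z/∂n|:
V_g = 9.81 × 6.24×10⁻⁵ / 4.26×10⁻⁵ = 14.4 m/s
Converting: 14.4 m/s × 3.6 = 52 km/h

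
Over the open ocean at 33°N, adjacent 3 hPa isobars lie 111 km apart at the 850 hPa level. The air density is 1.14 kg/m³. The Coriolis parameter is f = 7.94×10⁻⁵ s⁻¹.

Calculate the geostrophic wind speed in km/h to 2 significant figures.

Pressure gradient: |∂P/∂n| = 300 Pa / 111000 m = 2.70×10⁻³ Pa/m
Geostrophic balance (pressure-gradient force = Coriolis force):
V_g = (1/(fρ)) |∂P/∂n| = 2.70×10⁻³ / (7.94×10⁻⁵ × 1.14) = 29.9 m/s
Converting: 29.9 m/s × 3.6 = 110 km/h

110 km/h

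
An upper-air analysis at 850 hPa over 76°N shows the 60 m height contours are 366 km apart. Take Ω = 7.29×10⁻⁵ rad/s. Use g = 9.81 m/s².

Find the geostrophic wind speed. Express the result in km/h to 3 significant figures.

40.9 km/h

Coriolis parameter at 76°N:
f = 2Ω sin φ = 2 × 7.29×10⁻⁵ × sin 76° = 1.41×10⁻⁴ s⁻¹
Height gradient: |∂Z/∂n| = 60 m / 366000 m = 1.64×10⁻⁴
On a pressure surface, geostrophic balance gives V_g = (g/f)|∂Z/∂n|:
V_g = 9.81 × 1.64×10⁻⁴ / 1.41×10⁻⁴ = 11.4 m/s
Converting: 11.4 m/s × 3.6 = 40.9 km/h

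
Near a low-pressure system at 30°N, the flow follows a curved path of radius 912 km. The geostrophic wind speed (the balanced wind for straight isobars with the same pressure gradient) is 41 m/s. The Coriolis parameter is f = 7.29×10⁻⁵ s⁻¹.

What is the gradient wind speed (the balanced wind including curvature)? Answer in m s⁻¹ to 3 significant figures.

28.7 m s⁻¹

Around a low, centrifugal force acts outward with Coriolis, so pressure-gradient force balances both:
(1/ρ)|∂P/∂n| = fV + V²/R  →  V² + fR·V − fR·V_g = 0
With fR = 7.29×10⁻⁵ × 912×10³ m = 66.5 m/s:
V = [−fR + √((fR)² + 4 fR V_g)]/2 = [−66.5 + √(66.5² + 4×66.5×41)]/2 = 28.7 m/s
Subgeostrophic (V < V_g = 41 m/s), as expected around a low.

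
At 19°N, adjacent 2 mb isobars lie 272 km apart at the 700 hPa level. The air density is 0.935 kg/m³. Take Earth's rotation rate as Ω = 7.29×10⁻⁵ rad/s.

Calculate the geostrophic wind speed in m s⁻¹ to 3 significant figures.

16.6 m s⁻¹

Coriolis parameter at 19°N:
f = 2Ω sin φ = 2 × 7.29×10⁻⁵ × sin 19° = 4.75×10⁻⁵ s⁻¹
Pressure gradient: |∂P/∂n| = 200 Pa / 272000 m = 7.35×10⁻⁴ Pa/m
Geostrophic balance (pressure-gradient force = Coriolis force):
V_g = (1/(fρ)) |∂P/∂n| = 7.35×10⁻⁴ / (4.75×10⁻⁵ × 0.935) = 16.6 m/s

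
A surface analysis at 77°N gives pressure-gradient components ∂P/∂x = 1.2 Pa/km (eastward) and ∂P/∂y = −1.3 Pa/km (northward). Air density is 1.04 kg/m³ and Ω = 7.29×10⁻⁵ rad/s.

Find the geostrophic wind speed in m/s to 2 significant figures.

12 m/s

Coriolis parameter at 77°N:
f = 2Ω sin φ = 2 × 7.29×10⁻⁵ × sin 77° = 1.42×10⁻⁴ s⁻¹
Component geostrophic relations (x east, y north):
u_g = −(1/(fρ)) ∂P/∂y,  v_g = (1/(fρ)) ∂P/∂x
u_g = −(−1.3×10⁻³)/(1.42×10⁻⁴ × 1.04) = 8.80 m/s;  v_g = (1.2×10⁻³)/(1.42×10⁻⁴ × 1.04) = 8.12 m/s
|V_g| = √(u_g² + v_g²) = 12.0 m/s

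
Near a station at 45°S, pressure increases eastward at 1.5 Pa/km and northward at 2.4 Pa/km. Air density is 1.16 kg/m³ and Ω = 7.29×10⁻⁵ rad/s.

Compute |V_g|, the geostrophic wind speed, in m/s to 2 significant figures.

24 m/s

Coriolis parameter at 45°S:
f = 2Ω sin φ = 2 × 7.29×10⁻⁵ × sin 45° = 1.03×10⁻⁴ s⁻¹
In the Southern Hemisphere f is negative: f = −1.03×10⁻⁴ s⁻¹.
Component geostrophic relations (x east, y north):
u_g = −(1/(fρ)) ∂P/∂y,  v_g = (1/(fρ)) ∂P/∂x
u_g = −(2.4×10⁻³)/(−1.03×10⁻⁴ × 1.16) = 20.1 m/s;  v_g = (1.5×10⁻³)/(−1.03×10⁻⁴ × 1.16) = −12.5 m/s
|V_g| = √(u_g² + v_g²) = 23.7 m/s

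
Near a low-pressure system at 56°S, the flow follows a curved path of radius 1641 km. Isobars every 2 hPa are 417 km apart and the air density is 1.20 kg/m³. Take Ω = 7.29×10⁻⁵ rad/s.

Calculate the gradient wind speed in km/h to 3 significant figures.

11.7 km/h

Coriolis parameter at 56°S:
f = 2Ω sin φ = 2 × 7.29×10⁻⁵ × sin 56° = 1.21×10⁻⁴ s⁻¹
Pressure gradient: |∂P/∂n| = 200 Pa / 417000 m = 4.80×10⁻⁴ Pa/m
Geostrophic speed: V_g = |∂P/∂n|/(fρ) = 4.80×10⁻⁴/(1.21×10⁻⁴ × 1.20) = 3.31 m/s
Around a low, centrifugal force acts outward with Coriolis, so pressure-gradient force balances both:
(1/ρ)|∂P/∂n| = fV + V²/R  →  V² + fR·V − fR·V_g = 0
With fR = 1.21×10⁻⁴ × 1641×10³ m = 198 m/s:
V = [−fR + √((fR)² + 4 fR V_g)]/2 = [−198 + √(198² + 4×198×3.31)]/2 = 3.25 m/s
Subgeostrophic (V < V_g = 3.31 m/s), as expected around a low.
Converting: 3.25 m/s × 3.6 = 11.7 km/h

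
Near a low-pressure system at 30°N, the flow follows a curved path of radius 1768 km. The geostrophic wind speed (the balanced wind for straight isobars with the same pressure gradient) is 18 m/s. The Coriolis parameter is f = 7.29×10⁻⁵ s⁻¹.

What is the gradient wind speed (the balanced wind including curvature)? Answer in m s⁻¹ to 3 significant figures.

Around a low, centrifugal force acts outward with Coriolis, so pressure-gradient force balances both:
(1/ρ)|∂P/∂n| = fV + V²/R  →  V² + fR·V − fR·V_g = 0
With fR = 7.29×10⁻⁵ × 1768×10³ m = 129 m/s:
V = [−fR + √((fR)² + 4 fR V_g)]/2 = [−129 + √(129² + 4×129×18)]/2 = 16 m/s
Subgeostrophic (V < V_g = 18 m/s), as expected around a low.

16.0 m s⁻¹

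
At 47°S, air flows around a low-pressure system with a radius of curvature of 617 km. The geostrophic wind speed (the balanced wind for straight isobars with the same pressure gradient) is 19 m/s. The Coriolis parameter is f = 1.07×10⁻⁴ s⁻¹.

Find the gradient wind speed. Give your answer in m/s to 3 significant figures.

Around a low, centrifugal force acts outward with Coriolis, so pressure-gradient force balances both:
(1/ρ)|∂P/∂n| = fV + V²/R  →  V² + fR·V − fR·V_g = 0
With fR = 1.07×10⁻⁴ × 617×10³ m = 66.0 m/s:
V = [−fR + √((fR)² + 4 fR V_g)]/2 = [−66.0 + √(66.0² + 4×66.0×19)]/2 = 15.4 m/s
Subgeostrophic (V < V_g = 19 m/s), as expected around a low.

15.4 m/s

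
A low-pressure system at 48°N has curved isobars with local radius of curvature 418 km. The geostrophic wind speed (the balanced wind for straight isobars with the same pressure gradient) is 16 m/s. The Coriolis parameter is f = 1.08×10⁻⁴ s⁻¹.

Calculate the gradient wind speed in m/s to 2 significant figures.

Around a low, centrifugal force acts outward with Coriolis, so pressure-gradient force balances both:
(1/ρ)|∂P/∂n| = fV + V²/R  →  V² + fR·V − fR·V_g = 0
With fR = 1.08×10⁻⁴ × 418×10³ m = 45.1 m/s:
V = [−fR + √((fR)² + 4 fR V_g)]/2 = [−45.1 + √(45.1² + 4×45.1×16)]/2 = 12.5 m/s
Subgeostrophic (V < V_g = 16 m/s), as expected around a low.

13 m/s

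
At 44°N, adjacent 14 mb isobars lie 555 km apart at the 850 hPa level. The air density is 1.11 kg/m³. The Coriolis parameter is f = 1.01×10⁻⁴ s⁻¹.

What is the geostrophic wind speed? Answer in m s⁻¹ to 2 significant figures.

Pressure gradient: |∂P/∂n| = 1400 Pa / 555000 m = 2.52×10⁻³ Pa/m
Geostrophic balance (pressure-gradient force = Coriolis force):
V_g = (1/(fρ)) |∂P/∂n| = 2.52×10⁻³ / (1.01×10⁻⁴ × 1.11) = 22.5 m/s

23 m s⁻¹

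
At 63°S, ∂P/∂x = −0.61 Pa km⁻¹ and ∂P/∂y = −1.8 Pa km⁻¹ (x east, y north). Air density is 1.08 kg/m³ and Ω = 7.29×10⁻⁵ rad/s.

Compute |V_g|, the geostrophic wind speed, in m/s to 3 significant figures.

13.5 m/s

Coriolis parameter at 63°S:
f = 2Ω sin φ = 2 × 7.29×10⁻⁵ × sin 63° = 1.30×10⁻⁴ s⁻¹
In the Southern Hemisphere f is negative: f = −1.30×10⁻⁴ s⁻¹.
Component geostrophic relations (x east, y north):
u_g = −(1/(fρ)) ∂P/∂y,  v_g = (1/(fρ)) ∂P/∂x
u_g = −(−1.8×10⁻³)/(−1.30×10⁻⁴ × 1.08) = −12.8 m/s;  v_g = (−0.61×10⁻³)/(−1.30×10⁻⁴ × 1.08) = 4.35 m/s
|V_g| = √(u_g² + v_g²) = 13.5 m/s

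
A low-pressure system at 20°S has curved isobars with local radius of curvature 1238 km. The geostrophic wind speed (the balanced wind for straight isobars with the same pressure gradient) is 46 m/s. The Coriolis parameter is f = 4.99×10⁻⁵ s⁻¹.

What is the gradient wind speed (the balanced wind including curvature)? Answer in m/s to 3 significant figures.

Around a low, centrifugal force acts outward with Coriolis, so pressure-gradient force balances both:
(1/ρ)|∂P/∂n| = fV + V²/R  →  V² + fR·V − fR·V_g = 0
With fR = 4.99×10⁻⁵ × 1238×10³ m = 61.8 m/s:
V = [−fR + √((fR)² + 4 fR V_g)]/2 = [−61.8 + √(61.8² + 4×61.8×46)]/2 = 30.7 m/s
Subgeostrophic (V < V_g = 46 m/s), as expected around a low.

30.7 m/s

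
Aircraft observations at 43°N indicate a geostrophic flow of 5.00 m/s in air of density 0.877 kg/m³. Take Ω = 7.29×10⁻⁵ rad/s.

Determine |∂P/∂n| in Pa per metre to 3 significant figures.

Coriolis parameter at 43°N:
f = 2Ω sin φ = 2 × 7.29×10⁻⁵ × sin 43° = 9.94×10⁻⁵ s⁻¹
Geostrophic balance rearranged: |∂P/∂n| = f ρ V_g
|∂P/∂n| = 9.94×10⁻⁵ × 0.877 × 5.00 = 4.36×10⁻⁴ Pa/m

4.36×10⁻⁴ Pa/m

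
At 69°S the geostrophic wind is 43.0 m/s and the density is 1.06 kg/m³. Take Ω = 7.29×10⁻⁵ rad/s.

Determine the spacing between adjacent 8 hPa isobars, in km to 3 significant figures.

Coriolis parameter at 69°S:
f = 2Ω sin φ = 2 × 7.29×10⁻⁵ × sin 69° = 1.36×10⁻⁴ s⁻¹
Geostrophic balance rearranged: |∂P/∂n| = f ρ V_g
|∂P/∂n| = 1.36×10⁻⁴ × 1.06 × 43.0 = 6.20×10⁻³ Pa/m
Isobar spacing: Δn = ΔP/|∂P/∂n| = 800 Pa / 6.20×10⁻³ Pa/m = 128946 m ≈ 129 km

129 km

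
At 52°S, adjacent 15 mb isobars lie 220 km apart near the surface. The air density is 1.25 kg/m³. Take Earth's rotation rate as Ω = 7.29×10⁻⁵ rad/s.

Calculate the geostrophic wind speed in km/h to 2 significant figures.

Coriolis parameter at 52°S:
f = 2Ω sin φ = 2 × 7.29×10⁻⁵ × sin 52° = 1.15×10⁻⁴ s⁻¹
Pressure gradient: |∂P/∂n| = 1500 Pa / 220000 m = 6.82×10⁻³ Pa/m
Geostrophic balance (pressure-gradient force = Coriolis force):
V_g = (1/(fρ)) |∂P/∂n| = 6.82×10⁻³ / (1.15×10⁻⁴ × 1.25) = 47.5 m/s
Converting: 47.5 m/s × 3.6 = 170 km/h

170 km/h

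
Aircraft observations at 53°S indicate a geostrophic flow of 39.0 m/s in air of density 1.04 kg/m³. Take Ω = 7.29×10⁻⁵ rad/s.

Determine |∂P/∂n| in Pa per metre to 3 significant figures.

Coriolis parameter at 53°S:
f = 2Ω sin φ = 2 × 7.29×10⁻⁵ × sin 53° = 1.16×10⁻⁴ s⁻¹
Geostrophic balance rearranged: |∂P/∂n| = f ρ V_g
|∂P/∂n| = 1.16×10⁻⁴ × 1.04 × 39.0 = 4.72×10⁻³ Pa/m

4.72×10⁻³ Pa/m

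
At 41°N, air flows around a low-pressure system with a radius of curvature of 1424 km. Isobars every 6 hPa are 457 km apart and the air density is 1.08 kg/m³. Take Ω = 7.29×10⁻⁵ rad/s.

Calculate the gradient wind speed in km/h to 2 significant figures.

42 km/h

Coriolis parameter at 41°N:
f = 2Ω sin φ = 2 × 7.29×10⁻⁵ × sin 41° = 9.57×10⁻⁵ s⁻¹
Pressure gradient: |∂P/∂n| = 600 Pa / 457000 m = 1.31×10⁻³ Pa/m
Geostrophic speed: V_g = |∂P/∂n|/(fρ) = 1.31×10⁻³/(9.57×10⁻⁵ × 1.08) = 12.7 m/s
Around a low, centrifugal force acts outward with Coriolis, so pressure-gradient force balances both:
(1/ρ)|∂P/∂n| = fV + V²/R  →  V² + fR·V − fR·V_g = 0
With fR = 9.57×10⁻⁵ × 1424×10³ m = 136 m/s:
V = [−fR + √((fR)² + 4 fR V_g)]/2 = [−136 + √(136² + 4×136×12.7)]/2 = 11.7 m/s
Subgeostrophic (V < V_g = 12.7 m/s), as expected around a low.
Converting: 11.7 m/s × 3.6 = 42 km/h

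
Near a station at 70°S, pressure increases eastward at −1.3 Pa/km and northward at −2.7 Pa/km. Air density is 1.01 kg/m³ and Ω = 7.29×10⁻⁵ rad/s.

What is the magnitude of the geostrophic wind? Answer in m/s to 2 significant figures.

Coriolis parameter at 70°S:
f = 2Ω sin φ = 2 × 7.29×10⁻⁵ × sin 70° = 1.37×10⁻⁴ s⁻¹
In the Southern Hemisphere f is negative: f = −1.37×10⁻⁴ s⁻¹.
Component geostrophic relations (x east, y north):
u_g = −(1/(fρ)) ∂P/∂y,  v_g = (1/(fρ)) ∂P/∂x
u_g = −(−2.7×10⁻³)/(−1.37×10⁻⁴ × 1.01) = −19.5 m/s;  v_g = (−1.3×10⁻³)/(−1.37×10⁻⁴ × 1.01) = 9.39 m/s
|V_g| = √(u_g² + v_g²) = 21.7 m/s

22 m/s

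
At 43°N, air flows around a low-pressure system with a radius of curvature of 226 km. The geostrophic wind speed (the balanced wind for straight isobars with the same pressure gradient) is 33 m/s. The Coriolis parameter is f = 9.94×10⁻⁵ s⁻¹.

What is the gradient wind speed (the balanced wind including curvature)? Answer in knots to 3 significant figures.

Around a low, centrifugal force acts outward with Coriolis, so pressure-gradient force balances both:
(1/ρ)|∂P/∂n| = fV + V²/R  →  V² + fR·V − fR·V_g = 0
With fR = 9.94×10⁻⁵ × 226×10³ m = 22.5 m/s:
V = [−fR + √((fR)² + 4 fR V_g)]/2 = [−22.5 + √(22.5² + 4×22.5×33)]/2 = 18.2 m/s
Subgeostrophic (V < V_g = 33 m/s), as expected around a low.
Converting: 18.2 m/s × 1.944 = 35.4 knots

35.4 knots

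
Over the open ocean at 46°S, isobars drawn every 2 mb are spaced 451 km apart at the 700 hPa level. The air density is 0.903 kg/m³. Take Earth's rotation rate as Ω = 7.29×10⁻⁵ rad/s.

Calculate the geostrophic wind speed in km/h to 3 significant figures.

Coriolis parameter at 46°S:
f = 2Ω sin φ = 2 × 7.29×10⁻⁵ × sin 46° = 1.05×10⁻⁴ s⁻¹
Pressure gradient: |∂P/∂n| = 200 Pa / 451000 m = 4.43×10⁻⁴ Pa/m
Geostrophic balance (pressure-gradient force = Coriolis force):
V_g = (1/(fρ)) |∂P/∂n| = 4.43×10⁻⁴ / (1.05×10⁻⁴ × 0.903) = 4.68 m/s
Converting: 4.68 m/s × 3.6 = 16.9 km/h

16.9 km/h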